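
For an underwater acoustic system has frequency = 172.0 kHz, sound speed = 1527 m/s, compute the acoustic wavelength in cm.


0.89 cm


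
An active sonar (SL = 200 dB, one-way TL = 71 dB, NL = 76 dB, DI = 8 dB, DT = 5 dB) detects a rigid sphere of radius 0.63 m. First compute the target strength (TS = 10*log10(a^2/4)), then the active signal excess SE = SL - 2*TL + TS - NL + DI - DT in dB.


Step 1: TS = 10*log10(0.63^2/4) = -10.03 dB
Step 2: SE = SL - 2*TL + TS - NL + DI - DT = 200 - 2*71 + (-10.03) - 76 + 8 - 5 = -25.03

-25.03 dB


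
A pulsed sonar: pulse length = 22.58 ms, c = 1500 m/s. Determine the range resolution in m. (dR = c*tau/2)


16.935 m


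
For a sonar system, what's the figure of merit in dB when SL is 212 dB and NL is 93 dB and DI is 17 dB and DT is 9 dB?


127 dB


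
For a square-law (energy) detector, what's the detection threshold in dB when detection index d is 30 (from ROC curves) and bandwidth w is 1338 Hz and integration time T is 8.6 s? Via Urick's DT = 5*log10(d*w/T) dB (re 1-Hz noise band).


DT = 5*log10(d*w/T) = 5*log10(30 * 1338 / 8.6) = 5*log10(4667.44) = 18.35

18.35 dB


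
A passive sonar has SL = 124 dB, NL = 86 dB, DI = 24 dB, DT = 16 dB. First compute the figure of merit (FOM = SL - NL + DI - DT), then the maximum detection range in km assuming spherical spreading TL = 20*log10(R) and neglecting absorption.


Step 1: FOM = SL - NL + DI - DT = 124 - 86 + 24 - 16 = 46 dB
Step 2: at max range FOM = TL = 20*log10(R), so R = 10^(46/20) = 199.53 m = 0.2 km

0.2 km


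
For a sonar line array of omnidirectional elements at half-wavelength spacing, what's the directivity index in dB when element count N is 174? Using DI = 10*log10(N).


DI = 10*log10(174) = 22.41

22.41 dB


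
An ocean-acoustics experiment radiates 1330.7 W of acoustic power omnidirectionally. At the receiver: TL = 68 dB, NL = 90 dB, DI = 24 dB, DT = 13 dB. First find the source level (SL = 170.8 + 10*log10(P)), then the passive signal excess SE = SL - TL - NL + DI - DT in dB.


Step 1: SL = 170.8 + 10*log10(1330.7) = 202.04 dB
Step 2: SE = SL - TL - NL + DI - DT = 202.04 - 68 - 90 + 24 - 13 = 55.04

55.04 dB


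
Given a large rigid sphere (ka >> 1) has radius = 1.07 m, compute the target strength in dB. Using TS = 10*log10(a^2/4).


TS = 10*log10(1.07^2 / 4) = 10*log10(0.286225) = -5.43

-5.43 dB


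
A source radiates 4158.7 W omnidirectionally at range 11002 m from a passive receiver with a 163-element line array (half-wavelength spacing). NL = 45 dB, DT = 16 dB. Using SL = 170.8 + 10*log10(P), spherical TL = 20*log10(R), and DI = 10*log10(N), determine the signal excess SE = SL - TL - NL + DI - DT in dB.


Step 1: SL = 170.8 + 10*log10(4158.7) = 206.99 dB
Step 2: TL = 20*log10(11002) = 80.83 dB
Step 3: DI = 10*log10(163) = 22.12 dB
Step 4: SE = SL - TL - NL + DI - DT = 206.99 - 80.83 - 45 + 22.12 - 16 = 87.28

87.28 dB


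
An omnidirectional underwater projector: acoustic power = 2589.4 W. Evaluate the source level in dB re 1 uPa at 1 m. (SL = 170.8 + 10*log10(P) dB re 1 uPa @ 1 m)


SL = 170.8 + 10*log10(2589.4) = 170.8 + 34.13 = 204.93

204.93 dB


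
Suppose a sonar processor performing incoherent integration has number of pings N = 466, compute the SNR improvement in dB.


13.34 dB


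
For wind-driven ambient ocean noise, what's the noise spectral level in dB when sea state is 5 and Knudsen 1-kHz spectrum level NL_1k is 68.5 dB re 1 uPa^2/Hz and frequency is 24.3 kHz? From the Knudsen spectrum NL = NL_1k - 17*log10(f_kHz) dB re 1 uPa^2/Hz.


44.94 dB


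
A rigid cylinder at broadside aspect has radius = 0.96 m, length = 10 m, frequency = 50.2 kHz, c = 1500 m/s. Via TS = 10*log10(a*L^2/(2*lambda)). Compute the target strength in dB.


32.06 dB


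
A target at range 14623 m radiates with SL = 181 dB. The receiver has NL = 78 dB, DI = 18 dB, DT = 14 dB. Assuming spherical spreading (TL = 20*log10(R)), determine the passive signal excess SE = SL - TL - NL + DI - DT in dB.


23.7 dB


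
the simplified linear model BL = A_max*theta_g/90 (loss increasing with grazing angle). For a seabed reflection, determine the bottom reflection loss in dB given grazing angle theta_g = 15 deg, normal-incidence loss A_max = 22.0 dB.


3.67 dB


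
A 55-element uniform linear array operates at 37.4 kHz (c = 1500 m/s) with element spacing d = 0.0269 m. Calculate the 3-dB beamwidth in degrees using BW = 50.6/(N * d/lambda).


Step 1: lambda = 1500/37400 = 0.04011 m
Step 2: d/lambda = 0.0269/0.04011 = 0.6707
Step 3: BW = 50.6/(N * d/lambda) = 50.6/(55 * 0.6707) = 1.37

1.37 deg


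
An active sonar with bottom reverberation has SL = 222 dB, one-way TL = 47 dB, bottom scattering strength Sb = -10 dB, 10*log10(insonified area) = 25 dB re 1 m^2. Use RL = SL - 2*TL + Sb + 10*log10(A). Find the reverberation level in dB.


143 dB


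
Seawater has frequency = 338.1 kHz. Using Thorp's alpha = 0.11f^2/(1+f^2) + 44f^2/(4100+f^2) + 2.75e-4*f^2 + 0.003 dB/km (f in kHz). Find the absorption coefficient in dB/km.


f^2 = 114311.61
alpha = 0.11*114311.61/(1+114311.61) + 44*114311.61/(4100+114311.61) + 2.75e-4*114311.61 + 0.003 = 74.025

74.025 dB/km


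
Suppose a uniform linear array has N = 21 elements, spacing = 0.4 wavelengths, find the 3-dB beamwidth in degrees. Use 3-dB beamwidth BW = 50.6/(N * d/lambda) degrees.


BW = 50.6 / (21 * 0.4) = 50.6 / 8.4 = 6.02

6.02 deg


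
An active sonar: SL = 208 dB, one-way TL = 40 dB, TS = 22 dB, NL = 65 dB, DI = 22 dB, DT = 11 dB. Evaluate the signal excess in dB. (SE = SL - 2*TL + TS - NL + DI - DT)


SE = SL - 2*TL + TS - NL + DI - DT = 208 - 2*40 + (22) - 65 + 22 - 11 = 96

96 dB


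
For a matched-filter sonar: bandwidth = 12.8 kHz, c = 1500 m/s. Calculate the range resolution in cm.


dR = c/(2*BW) = 1500 / (2 * 12.8e3) = 0.0586 m = 5.86 cm

5.86 cm


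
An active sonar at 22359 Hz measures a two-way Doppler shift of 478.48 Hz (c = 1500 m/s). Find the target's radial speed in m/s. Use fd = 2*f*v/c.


From fd = 2*f*v/c, v = c*fd/(2*f) = 1500 * 478.48 / (2*22359) = 16.05

16.05 m/s


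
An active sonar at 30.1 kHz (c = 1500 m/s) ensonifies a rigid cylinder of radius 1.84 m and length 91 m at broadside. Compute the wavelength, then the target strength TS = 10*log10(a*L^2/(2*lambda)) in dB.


Step 1: lambda = c/f = 1500/30100 = 0.04983 m
Step 2: TS = 10*log10(a*L^2/(2*lambda)) = 10*log10(1.84*91^2/(2*0.04983)) = 51.84

51.84 dB


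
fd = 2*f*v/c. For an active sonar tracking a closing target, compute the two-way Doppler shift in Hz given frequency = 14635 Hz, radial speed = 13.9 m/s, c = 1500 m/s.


271.24 Hz


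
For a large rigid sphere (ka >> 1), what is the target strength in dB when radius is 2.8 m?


TS = 10*log10(2.8^2 / 4) = 10*log10(1.96) = 2.92

2.92 dB


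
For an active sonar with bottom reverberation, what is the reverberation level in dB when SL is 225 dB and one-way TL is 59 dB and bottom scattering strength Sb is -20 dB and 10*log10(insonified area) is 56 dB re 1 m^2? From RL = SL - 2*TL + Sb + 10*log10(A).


143 dB


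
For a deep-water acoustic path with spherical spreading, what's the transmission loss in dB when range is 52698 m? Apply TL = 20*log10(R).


94.44 dB


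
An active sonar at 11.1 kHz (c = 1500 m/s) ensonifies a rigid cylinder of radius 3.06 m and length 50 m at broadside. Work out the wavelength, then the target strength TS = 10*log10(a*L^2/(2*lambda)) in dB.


Step 1: lambda = c/f = 1500/11100 = 0.13514 m
Step 2: TS = 10*log10(a*L^2/(2*lambda)) = 10*log10(3.06*50^2/(2*0.13514)) = 44.52

44.52 dB


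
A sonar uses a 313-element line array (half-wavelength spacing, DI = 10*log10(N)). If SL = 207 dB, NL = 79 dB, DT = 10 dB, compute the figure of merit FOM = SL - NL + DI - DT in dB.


Step 1: DI = 10*log10(313) = 24.96 dB
Step 2: FOM = SL - NL + DI - DT = 207 - 79 + 24.96 - 10 = 142.96

142.96 dB


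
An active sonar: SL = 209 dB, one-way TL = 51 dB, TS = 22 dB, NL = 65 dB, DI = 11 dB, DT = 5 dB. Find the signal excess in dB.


70 dB


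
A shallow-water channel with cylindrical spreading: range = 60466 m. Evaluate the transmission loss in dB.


TL = 10*log10(60466) = 47.82

47.82 dB


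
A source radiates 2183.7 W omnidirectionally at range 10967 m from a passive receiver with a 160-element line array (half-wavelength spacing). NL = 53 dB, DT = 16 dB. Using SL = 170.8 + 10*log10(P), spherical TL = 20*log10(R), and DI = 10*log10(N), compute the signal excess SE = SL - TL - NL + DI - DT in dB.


Step 1: SL = 170.8 + 10*log10(2183.7) = 204.19 dB
Step 2: TL = 20*log10(10967) = 80.8 dB
Step 3: DI = 10*log10(160) = 22.04 dB
Step 4: SE = SL - TL - NL + DI - DT = 204.19 - 80.8 - 53 + 22.04 - 16 = 76.43

76.43 dB


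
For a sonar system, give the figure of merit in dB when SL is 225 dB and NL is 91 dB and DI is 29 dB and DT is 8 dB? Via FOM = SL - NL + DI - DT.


FOM = SL - NL + DI - DT = 225 - 91 + 29 - 8 = 155

155 dB


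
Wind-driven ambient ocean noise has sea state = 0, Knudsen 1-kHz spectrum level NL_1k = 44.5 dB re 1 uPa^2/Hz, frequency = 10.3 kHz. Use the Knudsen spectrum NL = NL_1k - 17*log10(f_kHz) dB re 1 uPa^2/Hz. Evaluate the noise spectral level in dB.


27.28 dB


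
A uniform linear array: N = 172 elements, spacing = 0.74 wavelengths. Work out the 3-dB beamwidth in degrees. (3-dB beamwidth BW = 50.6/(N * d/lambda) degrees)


BW = 50.6 / (172 * 0.74) = 50.6 / 127.28 = 0.4

0.4 deg


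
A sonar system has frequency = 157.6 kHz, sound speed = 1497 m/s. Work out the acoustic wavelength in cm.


lambda = c/f = 1497 / 157600 = 0.0095 m = 0.95 cm

0.95 cm


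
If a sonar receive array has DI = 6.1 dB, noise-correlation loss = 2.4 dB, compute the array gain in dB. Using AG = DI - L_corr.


AG = DI - L_corr = 6.1 - 2.4 = 3.7

3.7 dB


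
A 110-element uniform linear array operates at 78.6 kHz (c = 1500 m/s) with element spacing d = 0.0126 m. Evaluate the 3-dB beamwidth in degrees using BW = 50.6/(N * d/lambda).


Step 1: lambda = 1500/78600 = 0.01908 m
Step 2: d/lambda = 0.0126/0.01908 = 0.6604
Step 3: BW = 50.6/(N * d/lambda) = 50.6/(110 * 0.6604) = 0.7

0.7 deg


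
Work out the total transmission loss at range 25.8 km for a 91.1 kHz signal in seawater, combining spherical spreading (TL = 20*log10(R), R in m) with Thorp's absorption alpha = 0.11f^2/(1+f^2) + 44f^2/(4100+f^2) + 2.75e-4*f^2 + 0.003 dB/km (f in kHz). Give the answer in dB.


909.86 dB


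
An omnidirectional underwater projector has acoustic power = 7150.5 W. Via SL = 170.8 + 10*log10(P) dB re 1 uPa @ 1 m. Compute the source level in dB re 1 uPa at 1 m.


209.34 dB


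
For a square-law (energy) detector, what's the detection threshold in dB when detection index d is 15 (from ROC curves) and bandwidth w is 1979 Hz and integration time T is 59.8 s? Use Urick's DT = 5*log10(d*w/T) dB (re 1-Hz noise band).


DT = 5*log10(d*w/T) = 5*log10(15 * 1979 / 59.8) = 5*log10(496.4) = 13.48

13.48 dB


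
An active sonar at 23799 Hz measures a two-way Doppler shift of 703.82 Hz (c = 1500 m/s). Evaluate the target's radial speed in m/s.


From fd = 2*f*v/c, v = c*fd/(2*f) = 1500 * 703.82 / (2*23799) = 22.18

22.18 m/s


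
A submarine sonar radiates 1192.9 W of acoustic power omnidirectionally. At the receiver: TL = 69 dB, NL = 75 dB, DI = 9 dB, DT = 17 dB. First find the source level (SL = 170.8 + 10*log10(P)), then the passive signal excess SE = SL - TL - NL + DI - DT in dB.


Step 1: SL = 170.8 + 10*log10(1192.9) = 201.57 dB
Step 2: SE = SL - TL - NL + DI - DT = 201.57 - 69 - 75 + 9 - 17 = 49.57

49.57 dB


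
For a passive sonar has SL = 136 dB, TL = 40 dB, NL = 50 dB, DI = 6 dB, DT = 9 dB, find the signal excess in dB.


SE = SL - TL - NL + DI - DT = 136 - 40 - 50 + 6 - 9 = 43

43 dB


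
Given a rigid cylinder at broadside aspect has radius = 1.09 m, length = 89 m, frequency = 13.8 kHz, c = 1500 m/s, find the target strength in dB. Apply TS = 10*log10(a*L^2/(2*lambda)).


45.99 dB


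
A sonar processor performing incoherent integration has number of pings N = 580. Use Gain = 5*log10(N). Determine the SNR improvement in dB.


13.82 dB


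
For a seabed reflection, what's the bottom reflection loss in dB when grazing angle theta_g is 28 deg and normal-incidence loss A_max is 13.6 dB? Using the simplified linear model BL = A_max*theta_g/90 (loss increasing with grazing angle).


4.23 dB


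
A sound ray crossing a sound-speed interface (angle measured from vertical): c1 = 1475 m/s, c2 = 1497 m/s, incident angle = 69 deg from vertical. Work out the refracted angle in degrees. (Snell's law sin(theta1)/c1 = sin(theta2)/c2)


sin(theta2) = (c2/c1)*sin(theta1) = (1497/1475)*sin(69 deg) = 0.94751
theta2 = arcsin(0.94751) = 71.35

71.35 deg


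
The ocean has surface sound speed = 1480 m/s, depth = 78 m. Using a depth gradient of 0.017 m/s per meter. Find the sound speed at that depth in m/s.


1481.326 m/s


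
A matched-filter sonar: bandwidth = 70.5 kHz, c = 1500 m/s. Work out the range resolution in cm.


dR = c/(2*BW) = 1500 / (2 * 70.5e3) = 0.0106 m = 1.06 cm

1.06 cm


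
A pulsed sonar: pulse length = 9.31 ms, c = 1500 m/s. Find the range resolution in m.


dR = c*tau/2 = 1500 * 9.31e-3 / 2 = 6.9825

6.9825 m


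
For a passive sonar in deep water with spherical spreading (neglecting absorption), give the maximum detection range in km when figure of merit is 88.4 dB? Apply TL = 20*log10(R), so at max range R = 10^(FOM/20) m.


26.3 km


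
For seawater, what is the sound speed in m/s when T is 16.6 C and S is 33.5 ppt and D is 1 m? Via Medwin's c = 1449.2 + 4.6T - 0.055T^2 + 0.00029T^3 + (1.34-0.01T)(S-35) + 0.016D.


1509.99 m/s


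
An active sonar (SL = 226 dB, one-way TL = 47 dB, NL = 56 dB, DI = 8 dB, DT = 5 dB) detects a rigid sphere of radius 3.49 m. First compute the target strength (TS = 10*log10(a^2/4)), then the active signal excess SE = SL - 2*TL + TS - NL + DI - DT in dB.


Step 1: TS = 10*log10(3.49^2/4) = 4.84 dB
Step 2: SE = SL - 2*TL + TS - NL + DI - DT = 226 - 2*47 + (4.84) - 56 + 8 - 5 = 83.84

83.84 dB


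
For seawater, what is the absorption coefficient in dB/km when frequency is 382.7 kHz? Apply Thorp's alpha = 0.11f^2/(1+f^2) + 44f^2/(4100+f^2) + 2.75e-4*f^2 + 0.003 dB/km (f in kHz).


83.191 dB/km


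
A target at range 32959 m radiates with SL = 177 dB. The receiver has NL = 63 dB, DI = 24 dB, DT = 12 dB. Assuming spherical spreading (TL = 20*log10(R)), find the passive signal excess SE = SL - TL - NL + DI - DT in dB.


35.64 dB


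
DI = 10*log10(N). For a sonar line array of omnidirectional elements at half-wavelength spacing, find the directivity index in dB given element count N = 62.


DI = 10*log10(62) = 17.92

17.92 dB


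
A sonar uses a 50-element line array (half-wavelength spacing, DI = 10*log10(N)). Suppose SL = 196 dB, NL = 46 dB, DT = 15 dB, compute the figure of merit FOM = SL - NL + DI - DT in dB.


Step 1: DI = 10*log10(50) = 16.99 dB
Step 2: FOM = SL - NL + DI - DT = 196 - 46 + 16.99 - 15 = 151.99

151.99 dB


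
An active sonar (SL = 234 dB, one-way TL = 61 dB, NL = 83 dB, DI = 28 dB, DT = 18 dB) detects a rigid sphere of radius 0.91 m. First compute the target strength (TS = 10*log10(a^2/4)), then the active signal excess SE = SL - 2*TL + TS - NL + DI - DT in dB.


Step 1: TS = 10*log10(0.91^2/4) = -6.84 dB
Step 2: SE = SL - 2*TL + TS - NL + DI - DT = 234 - 2*61 + (-6.84) - 83 + 28 - 18 = 32.16

32.16 dB


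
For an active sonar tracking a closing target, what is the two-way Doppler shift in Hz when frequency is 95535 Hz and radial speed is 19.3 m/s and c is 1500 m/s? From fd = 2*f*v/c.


2458.43 Hz


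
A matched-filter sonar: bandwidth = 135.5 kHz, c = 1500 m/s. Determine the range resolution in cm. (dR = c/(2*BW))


0.55 cm


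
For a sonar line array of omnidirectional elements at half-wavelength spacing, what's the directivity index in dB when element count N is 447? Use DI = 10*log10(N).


DI = 10*log10(447) = 26.5

26.5 dB


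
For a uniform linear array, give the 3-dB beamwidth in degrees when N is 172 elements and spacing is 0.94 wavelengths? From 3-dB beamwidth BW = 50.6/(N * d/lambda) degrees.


BW = 50.6 / (172 * 0.94) = 50.6 / 161.68 = 0.31

0.31 deg


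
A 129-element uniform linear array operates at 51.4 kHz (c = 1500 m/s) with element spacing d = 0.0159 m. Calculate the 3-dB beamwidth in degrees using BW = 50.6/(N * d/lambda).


Step 1: lambda = 1500/51400 = 0.02918 m
Step 2: d/lambda = 0.0159/0.02918 = 0.5449
Step 3: BW = 50.6/(N * d/lambda) = 50.6/(129 * 0.5449) = 0.72

0.72 deg


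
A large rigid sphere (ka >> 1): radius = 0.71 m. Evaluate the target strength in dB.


TS = 10*log10(0.71^2 / 4) = 10*log10(0.126025) = -9.0

-9.0 dB


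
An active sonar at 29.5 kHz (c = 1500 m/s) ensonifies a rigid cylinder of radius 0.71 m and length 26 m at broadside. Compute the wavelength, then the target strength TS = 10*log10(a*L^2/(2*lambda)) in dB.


Step 1: lambda = c/f = 1500/29500 = 0.05085 m
Step 2: TS = 10*log10(a*L^2/(2*lambda)) = 10*log10(0.71*26^2/(2*0.05085)) = 36.74

36.74 dB


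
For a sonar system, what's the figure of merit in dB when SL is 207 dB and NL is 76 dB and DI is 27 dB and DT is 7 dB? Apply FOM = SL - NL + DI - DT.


FOM = SL - NL + DI - DT = 207 - 76 + 27 - 7 = 151

151 dB


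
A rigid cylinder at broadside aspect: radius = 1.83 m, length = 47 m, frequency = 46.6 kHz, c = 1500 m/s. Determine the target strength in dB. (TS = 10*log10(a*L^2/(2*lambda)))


lambda = 1500/46600 = 0.03219 m
TS = 10*log10(1.83*47^2/(2*0.03219)) = 47.98

47.98 dB


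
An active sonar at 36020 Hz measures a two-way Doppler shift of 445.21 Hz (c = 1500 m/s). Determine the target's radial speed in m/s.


9.27 m/s


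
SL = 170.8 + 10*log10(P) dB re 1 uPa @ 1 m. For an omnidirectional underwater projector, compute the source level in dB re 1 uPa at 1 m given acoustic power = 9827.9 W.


SL = 170.8 + 10*log10(9827.9) = 170.8 + 39.92 = 210.72

210.72 dB


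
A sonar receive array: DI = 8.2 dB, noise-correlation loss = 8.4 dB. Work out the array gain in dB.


-0.2 dB


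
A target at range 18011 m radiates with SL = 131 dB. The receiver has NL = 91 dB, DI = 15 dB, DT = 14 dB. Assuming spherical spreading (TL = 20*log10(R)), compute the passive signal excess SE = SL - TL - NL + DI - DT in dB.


Step 1: TL = 20*log10(18011) = 85.11 dB
Step 2: SE = 131 - 85.11 - 91 + 15 - 14 = -44.11

-44.11 dB


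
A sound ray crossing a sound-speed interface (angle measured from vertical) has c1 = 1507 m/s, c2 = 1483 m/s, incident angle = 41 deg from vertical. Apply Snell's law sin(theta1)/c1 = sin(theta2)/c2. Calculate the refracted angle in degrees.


40.21 deg


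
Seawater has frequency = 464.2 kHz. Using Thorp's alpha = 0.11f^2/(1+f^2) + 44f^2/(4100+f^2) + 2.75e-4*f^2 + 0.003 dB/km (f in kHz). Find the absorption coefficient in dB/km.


f^2 = 215481.64
alpha = 0.11*215481.64/(1+215481.64) + 44*215481.64/(4100+215481.64) + 2.75e-4*215481.64 + 0.003 = 102.549

102.549 dB/km


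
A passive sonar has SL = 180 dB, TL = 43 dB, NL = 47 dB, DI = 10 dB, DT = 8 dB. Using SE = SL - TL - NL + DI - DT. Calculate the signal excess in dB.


92 dB


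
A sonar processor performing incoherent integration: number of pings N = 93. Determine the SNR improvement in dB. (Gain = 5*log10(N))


Gain = 5*log10(93) = 9.84

9.84 dB


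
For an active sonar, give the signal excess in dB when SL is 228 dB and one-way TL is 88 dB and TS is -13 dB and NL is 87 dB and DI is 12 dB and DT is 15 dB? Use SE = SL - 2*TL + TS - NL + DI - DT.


SE = SL - 2*TL + TS - NL + DI - DT = 228 - 2*88 + (-13) - 87 + 12 - 15 = -51

-51 dB


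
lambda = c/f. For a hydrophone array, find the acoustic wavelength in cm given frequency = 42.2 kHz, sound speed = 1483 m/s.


lambda = c/f = 1483 / 42200 = 0.0351 m = 3.51 cm

3.51 cm


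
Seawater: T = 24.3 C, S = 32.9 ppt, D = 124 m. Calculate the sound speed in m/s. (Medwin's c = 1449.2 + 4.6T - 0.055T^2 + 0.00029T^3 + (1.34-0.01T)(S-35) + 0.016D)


c = 1449.2 + 4.6*24.3 - 0.055*24.3^2 + 0.00029*24.3^3 + (1.34 - 0.01*24.3)*(32.9 - 35) + 0.016*124 = 1532.34

1532.34 m/s


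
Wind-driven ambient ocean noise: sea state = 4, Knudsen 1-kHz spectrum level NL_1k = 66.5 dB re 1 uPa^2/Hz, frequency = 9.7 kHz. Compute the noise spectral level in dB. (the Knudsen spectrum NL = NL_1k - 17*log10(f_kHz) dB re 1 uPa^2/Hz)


49.72 dB


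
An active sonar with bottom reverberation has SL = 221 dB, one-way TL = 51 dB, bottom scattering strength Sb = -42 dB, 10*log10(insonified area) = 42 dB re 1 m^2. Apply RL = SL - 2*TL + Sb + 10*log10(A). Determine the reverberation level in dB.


119 dB


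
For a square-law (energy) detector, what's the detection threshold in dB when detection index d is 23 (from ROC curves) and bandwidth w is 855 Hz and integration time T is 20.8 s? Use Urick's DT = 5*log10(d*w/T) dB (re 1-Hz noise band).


14.88 dB


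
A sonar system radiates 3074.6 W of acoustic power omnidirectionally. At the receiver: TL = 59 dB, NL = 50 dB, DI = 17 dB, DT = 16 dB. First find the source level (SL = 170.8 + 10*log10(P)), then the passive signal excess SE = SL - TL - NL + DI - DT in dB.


Step 1: SL = 170.8 + 10*log10(3074.6) = 205.68 dB
Step 2: SE = SL - TL - NL + DI - DT = 205.68 - 59 - 50 + 17 - 16 = 97.68

97.68 dB


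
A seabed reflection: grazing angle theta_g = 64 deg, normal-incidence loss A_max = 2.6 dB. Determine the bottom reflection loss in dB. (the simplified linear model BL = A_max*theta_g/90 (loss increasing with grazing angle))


1.85 dB


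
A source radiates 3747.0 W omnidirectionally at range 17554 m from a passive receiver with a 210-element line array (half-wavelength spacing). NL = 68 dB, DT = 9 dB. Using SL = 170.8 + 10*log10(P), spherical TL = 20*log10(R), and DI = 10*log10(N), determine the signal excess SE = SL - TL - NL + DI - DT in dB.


Step 1: SL = 170.8 + 10*log10(3747.0) = 206.54 dB
Step 2: TL = 20*log10(17554) = 84.89 dB
Step 3: DI = 10*log10(210) = 23.22 dB
Step 4: SE = SL - TL - NL + DI - DT = 206.54 - 84.89 - 68 + 23.22 - 9 = 67.87

67.87 dB


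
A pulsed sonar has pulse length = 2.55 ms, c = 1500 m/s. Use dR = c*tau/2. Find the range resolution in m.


dR = c*tau/2 = 1500 * 2.55e-3 / 2 = 1.9125

1.9125 m


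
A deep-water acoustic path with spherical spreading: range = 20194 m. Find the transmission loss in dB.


86.1 dB


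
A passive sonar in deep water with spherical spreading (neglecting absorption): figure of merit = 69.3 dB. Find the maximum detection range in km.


At max range FOM = TL, so 20*log10(R) = 69.3
R = 10^(69.3/20) = 2917.43 m = 2.92 km

2.92 km


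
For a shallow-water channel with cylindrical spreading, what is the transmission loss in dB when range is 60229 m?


TL = 10*log10(60229) = 47.8

47.8 dB


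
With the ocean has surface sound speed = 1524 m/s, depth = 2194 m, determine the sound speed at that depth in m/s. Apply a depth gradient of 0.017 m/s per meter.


c = 1524 + 0.017 * 2194 = 1561.298

1561.298 m/s


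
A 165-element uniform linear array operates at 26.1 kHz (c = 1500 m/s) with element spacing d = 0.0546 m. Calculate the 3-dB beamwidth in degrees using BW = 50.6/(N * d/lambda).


0.32 deg


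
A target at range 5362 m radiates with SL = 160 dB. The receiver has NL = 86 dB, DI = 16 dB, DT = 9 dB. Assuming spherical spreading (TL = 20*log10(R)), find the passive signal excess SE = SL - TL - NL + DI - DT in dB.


Step 1: TL = 20*log10(5362) = 74.59 dB
Step 2: SE = 160 - 74.59 - 86 + 16 - 9 = 6.41

6.41 dB


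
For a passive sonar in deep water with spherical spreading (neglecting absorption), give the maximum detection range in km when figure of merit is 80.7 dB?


At max range FOM = TL, so 20*log10(R) = 80.7
R = 10^(80.7/20) = 10839.27 m = 10.84 km

10.84 km


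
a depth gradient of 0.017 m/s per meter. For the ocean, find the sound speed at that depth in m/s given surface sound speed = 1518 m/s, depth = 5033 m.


c = 1518 + 0.017 * 5033 = 1603.561

1603.561 m/s


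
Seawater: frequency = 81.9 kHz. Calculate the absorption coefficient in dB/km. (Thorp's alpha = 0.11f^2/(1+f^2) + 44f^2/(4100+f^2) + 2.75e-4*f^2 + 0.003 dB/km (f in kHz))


f^2 = 6707.61
alpha = 0.11*6707.61/(1+6707.61) + 44*6707.61/(4100+6707.61) + 2.75e-4*6707.61 + 0.003 = 29.266

29.266 dB/km


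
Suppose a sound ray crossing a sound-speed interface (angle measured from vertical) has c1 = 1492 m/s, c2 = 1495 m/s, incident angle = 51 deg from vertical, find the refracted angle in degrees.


sin(theta2) = (c2/c1)*sin(theta1) = (1495/1492)*sin(51 deg) = 0.77871
theta2 = arcsin(0.77871) = 51.14

51.14 deg


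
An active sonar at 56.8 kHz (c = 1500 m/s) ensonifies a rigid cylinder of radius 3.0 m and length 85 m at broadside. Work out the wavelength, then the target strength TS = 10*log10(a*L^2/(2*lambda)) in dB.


Step 1: lambda = c/f = 1500/56800 = 0.02641 m
Step 2: TS = 10*log10(a*L^2/(2*lambda)) = 10*log10(3.0*85^2/(2*0.02641)) = 56.13

56.13 dB


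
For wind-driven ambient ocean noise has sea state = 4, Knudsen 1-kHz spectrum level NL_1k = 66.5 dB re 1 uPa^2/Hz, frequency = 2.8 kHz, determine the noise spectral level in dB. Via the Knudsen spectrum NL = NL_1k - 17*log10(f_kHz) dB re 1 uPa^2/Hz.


58.9 dB


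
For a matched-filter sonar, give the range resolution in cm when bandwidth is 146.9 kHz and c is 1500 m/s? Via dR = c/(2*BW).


0.51 cm


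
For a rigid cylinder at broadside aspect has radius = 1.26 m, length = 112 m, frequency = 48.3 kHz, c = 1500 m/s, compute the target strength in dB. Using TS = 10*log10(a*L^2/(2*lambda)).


lambda = 1500/48300 = 0.03106 m
TS = 10*log10(1.26*112^2/(2*0.03106)) = 54.06

54.06 dB


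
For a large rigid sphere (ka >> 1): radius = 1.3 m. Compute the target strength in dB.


TS = 10*log10(1.3^2 / 4) = 10*log10(0.4225) = -3.74

-3.74 dB


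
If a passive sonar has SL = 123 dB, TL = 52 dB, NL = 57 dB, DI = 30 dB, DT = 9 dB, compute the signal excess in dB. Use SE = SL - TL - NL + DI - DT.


SE = SL - TL - NL + DI - DT = 123 - 52 - 57 + 30 - 9 = 35

35 dB


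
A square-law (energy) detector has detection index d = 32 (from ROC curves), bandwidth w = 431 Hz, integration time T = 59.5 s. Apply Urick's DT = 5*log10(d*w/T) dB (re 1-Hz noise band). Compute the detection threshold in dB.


DT = 5*log10(d*w/T) = 5*log10(32 * 431 / 59.5) = 5*log10(231.8) = 11.83

11.83 dB


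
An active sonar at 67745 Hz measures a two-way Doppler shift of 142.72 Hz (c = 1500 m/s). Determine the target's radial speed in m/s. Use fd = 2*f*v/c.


1.58 m/s


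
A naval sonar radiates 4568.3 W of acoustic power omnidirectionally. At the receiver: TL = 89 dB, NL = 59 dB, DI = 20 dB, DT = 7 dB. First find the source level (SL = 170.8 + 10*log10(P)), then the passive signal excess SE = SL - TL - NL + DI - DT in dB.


Step 1: SL = 170.8 + 10*log10(4568.3) = 207.4 dB
Step 2: SE = SL - TL - NL + DI - DT = 207.4 - 89 - 59 + 20 - 7 = 72.4

72.4 dB


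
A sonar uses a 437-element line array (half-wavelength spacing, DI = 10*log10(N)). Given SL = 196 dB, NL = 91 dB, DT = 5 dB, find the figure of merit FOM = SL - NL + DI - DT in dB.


126.4 dB


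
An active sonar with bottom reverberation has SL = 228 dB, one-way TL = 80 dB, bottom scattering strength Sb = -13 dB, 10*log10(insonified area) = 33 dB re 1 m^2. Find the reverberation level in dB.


88 dB


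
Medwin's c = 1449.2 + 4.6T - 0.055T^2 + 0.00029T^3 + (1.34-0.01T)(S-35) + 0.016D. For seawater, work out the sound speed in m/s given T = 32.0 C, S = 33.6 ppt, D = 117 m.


c = 1449.2 + 4.6*32.0 - 0.055*32.0^2 + 0.00029*32.0^3 + (1.34 - 0.01*32.0)*(33.6 - 35) + 0.016*117 = 1550.03

1550.03 m/s


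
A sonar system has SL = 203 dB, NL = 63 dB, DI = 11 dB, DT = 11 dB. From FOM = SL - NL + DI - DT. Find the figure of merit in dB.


FOM = SL - NL + DI - DT = 203 - 63 + 11 - 11 = 140

140 dB


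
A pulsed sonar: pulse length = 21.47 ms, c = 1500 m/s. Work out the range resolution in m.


16.1025 m


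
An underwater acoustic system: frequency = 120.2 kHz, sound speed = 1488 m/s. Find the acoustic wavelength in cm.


lambda = c/f = 1488 / 120200 = 0.0124 m = 1.24 cm

1.24 cm


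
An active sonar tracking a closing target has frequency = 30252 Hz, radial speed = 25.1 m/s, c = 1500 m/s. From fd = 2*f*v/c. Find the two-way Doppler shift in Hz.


1012.43 Hz


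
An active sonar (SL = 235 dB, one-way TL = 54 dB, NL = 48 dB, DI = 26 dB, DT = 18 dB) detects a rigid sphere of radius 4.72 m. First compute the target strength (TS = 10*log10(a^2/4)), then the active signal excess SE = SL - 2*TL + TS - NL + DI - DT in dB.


Step 1: TS = 10*log10(4.72^2/4) = 7.46 dB
Step 2: SE = SL - 2*TL + TS - NL + DI - DT = 235 - 2*54 + (7.46) - 48 + 26 - 18 = 94.46

94.46 dB


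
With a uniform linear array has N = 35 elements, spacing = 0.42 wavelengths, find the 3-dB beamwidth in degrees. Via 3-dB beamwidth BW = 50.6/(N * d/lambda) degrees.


BW = 50.6 / (35 * 0.42) = 50.6 / 14.7 = 3.44

3.44 deg


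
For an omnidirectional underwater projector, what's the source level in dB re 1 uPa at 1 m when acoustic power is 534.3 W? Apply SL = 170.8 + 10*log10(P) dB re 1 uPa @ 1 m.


SL = 170.8 + 10*log10(534.3) = 170.8 + 27.28 = 198.08

198.08 dB


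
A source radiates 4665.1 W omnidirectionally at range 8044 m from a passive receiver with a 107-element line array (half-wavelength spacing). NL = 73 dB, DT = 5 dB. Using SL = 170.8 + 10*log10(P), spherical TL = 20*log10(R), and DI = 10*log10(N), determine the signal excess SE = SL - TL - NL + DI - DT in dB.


Step 1: SL = 170.8 + 10*log10(4665.1) = 207.49 dB
Step 2: TL = 20*log10(8044) = 78.11 dB
Step 3: DI = 10*log10(107) = 20.29 dB
Step 4: SE = SL - TL - NL + DI - DT = 207.49 - 78.11 - 73 + 20.29 - 5 = 71.67

71.67 dB


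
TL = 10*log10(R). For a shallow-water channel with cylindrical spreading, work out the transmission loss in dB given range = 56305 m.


TL = 10*log10(56305) = 47.51

47.51 dB


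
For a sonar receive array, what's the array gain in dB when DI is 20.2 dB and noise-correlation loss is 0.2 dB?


AG = DI - L_corr = 20.2 - 0.2 = 20.0

20.0 dB


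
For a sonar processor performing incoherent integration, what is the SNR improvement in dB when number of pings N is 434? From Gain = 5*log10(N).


13.19 dB


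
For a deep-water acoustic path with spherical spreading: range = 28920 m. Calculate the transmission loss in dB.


89.22 dB


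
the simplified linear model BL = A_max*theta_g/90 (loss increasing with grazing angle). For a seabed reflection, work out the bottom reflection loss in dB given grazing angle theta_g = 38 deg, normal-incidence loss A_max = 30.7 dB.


BL = A_max * theta_g / 90 = 30.7 * 38 / 90 = 12.96

12.96 dB


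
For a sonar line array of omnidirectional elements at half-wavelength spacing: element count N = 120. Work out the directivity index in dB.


DI = 10*log10(120) = 20.79

20.79 dB


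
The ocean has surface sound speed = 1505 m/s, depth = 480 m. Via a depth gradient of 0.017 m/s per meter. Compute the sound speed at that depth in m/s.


c = 1505 + 0.017 * 480 = 1513.16

1513.16 m/s


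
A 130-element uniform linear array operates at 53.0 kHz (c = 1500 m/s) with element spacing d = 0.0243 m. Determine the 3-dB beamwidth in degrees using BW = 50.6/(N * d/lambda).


Step 1: lambda = 1500/53000 = 0.0283 m
Step 2: d/lambda = 0.0243/0.0283 = 0.8587
Step 3: BW = 50.6/(N * d/lambda) = 50.6/(130 * 0.8587) = 0.45

0.45 deg


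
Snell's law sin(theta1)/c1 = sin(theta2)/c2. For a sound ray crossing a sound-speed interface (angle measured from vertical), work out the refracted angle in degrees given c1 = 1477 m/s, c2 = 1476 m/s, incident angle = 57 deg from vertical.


sin(theta2) = (c2/c1)*sin(theta1) = (1476/1477)*sin(57 deg) = 0.8381
theta2 = arcsin(0.8381) = 56.94

56.94 deg


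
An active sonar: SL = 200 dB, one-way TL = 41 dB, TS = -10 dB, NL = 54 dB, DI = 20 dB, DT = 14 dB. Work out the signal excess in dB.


SE = SL - 2*TL + TS - NL + DI - DT = 200 - 2*41 + (-10) - 54 + 20 - 14 = 60

60 dB


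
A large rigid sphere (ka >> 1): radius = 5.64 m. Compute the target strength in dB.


TS = 10*log10(5.64^2 / 4) = 10*log10(7.9524) = 9.0

9.0 dB


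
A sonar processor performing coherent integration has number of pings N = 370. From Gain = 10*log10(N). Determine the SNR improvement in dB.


Gain = 10*log10(370) = 25.68

25.68 dB


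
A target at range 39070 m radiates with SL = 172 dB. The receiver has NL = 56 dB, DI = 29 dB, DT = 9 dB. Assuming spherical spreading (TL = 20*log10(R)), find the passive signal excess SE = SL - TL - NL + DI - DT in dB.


Step 1: TL = 20*log10(39070) = 91.84 dB
Step 2: SE = 172 - 91.84 - 56 + 29 - 9 = 44.16

44.16 dB


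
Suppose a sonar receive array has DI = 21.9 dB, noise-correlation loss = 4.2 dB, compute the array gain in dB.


AG = DI - L_corr = 21.9 - 4.2 = 17.7

17.7 dB


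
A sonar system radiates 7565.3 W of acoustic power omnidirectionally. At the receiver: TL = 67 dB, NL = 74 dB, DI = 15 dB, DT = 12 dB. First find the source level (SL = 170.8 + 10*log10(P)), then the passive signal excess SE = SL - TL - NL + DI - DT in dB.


Step 1: SL = 170.8 + 10*log10(7565.3) = 209.59 dB
Step 2: SE = SL - TL - NL + DI - DT = 209.59 - 67 - 74 + 15 - 12 = 71.59

71.59 dB


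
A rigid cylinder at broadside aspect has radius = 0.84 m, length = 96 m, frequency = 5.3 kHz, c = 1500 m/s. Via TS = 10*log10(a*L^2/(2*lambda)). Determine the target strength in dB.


41.36 dB


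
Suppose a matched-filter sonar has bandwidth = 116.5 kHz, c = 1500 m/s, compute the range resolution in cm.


dR = c/(2*BW) = 1500 / (2 * 116.5e3) = 0.0064 m = 0.64 cm

0.64 cm


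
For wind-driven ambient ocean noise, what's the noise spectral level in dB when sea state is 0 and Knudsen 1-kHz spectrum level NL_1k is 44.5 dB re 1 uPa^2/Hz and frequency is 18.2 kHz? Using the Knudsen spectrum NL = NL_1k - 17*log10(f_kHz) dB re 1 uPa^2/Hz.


NL = NL_1k - 17*log10(f_kHz) = 44.5 - 17*log10(18.2) = 44.5 - (21.42) = 23.08

23.08 dB


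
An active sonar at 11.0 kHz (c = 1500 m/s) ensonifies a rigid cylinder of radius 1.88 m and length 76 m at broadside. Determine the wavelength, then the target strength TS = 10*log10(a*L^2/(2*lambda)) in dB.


Step 1: lambda = c/f = 1500/11000 = 0.13636 m
Step 2: TS = 10*log10(a*L^2/(2*lambda)) = 10*log10(1.88*76^2/(2*0.13636)) = 46.0

46.0 dB


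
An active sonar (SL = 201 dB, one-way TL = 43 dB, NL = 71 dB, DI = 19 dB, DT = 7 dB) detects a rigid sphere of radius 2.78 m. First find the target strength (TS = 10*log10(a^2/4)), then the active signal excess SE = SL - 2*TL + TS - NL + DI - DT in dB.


Step 1: TS = 10*log10(2.78^2/4) = 2.86 dB
Step 2: SE = SL - 2*TL + TS - NL + DI - DT = 201 - 2*43 + (2.86) - 71 + 19 - 7 = 58.86

58.86 dB


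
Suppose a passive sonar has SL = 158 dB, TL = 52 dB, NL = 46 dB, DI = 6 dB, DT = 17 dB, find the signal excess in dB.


49 dB


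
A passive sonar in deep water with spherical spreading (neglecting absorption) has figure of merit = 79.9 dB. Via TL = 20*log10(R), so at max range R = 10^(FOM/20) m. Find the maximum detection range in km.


At max range FOM = TL, so 20*log10(R) = 79.9
R = 10^(79.9/20) = 9885.53 m = 9.89 km

9.89 km


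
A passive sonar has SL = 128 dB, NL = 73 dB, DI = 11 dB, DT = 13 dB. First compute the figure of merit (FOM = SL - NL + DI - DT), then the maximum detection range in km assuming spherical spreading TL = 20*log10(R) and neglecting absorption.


Step 1: FOM = SL - NL + DI - DT = 128 - 73 + 11 - 13 = 53 dB
Step 2: at max range FOM = TL = 20*log10(R), so R = 10^(53/20) = 446.68 m = 0.45 km

0.45 km


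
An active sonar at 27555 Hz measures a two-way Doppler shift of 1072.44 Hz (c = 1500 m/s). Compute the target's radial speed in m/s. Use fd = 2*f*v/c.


From fd = 2*f*v/c, v = c*fd/(2*f) = 1500 * 1072.44 / (2*27555) = 29.19

29.19 m/s


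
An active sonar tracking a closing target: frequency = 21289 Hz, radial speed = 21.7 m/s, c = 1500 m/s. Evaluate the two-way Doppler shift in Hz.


615.96 Hz


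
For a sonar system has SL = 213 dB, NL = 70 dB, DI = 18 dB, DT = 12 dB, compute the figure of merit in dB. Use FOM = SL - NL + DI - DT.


149 dB


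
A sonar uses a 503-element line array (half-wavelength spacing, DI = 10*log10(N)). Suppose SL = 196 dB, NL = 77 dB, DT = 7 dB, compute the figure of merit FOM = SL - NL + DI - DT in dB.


139.02 dB


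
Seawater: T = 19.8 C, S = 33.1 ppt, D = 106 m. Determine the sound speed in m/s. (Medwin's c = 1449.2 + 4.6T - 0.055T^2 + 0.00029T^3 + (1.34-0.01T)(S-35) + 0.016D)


c = 1449.2 + 4.6*19.8 - 0.055*19.8^2 + 0.00029*19.8^3 + (1.34 - 0.01*19.8)*(33.1 - 35) + 0.016*106 = 1520.5

1520.5 m/s


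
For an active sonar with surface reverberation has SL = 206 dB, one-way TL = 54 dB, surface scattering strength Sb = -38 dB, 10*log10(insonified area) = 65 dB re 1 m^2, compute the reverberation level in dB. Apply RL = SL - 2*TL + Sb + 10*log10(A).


125 dB


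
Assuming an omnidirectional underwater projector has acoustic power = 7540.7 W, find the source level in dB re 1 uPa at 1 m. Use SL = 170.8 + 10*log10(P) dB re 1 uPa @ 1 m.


SL = 170.8 + 10*log10(7540.7) = 170.8 + 38.77 = 209.57

209.57 dB


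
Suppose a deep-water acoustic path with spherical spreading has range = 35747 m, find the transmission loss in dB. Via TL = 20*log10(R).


TL = 20*log10(35747) = 91.06

91.06 dB


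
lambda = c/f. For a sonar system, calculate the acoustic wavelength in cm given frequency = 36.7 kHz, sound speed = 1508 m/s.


4.11 cm


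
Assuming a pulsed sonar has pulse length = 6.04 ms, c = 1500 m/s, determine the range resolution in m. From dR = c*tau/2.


dR = c*tau/2 = 1500 * 6.04e-3 / 2 = 4.53

4.53 m


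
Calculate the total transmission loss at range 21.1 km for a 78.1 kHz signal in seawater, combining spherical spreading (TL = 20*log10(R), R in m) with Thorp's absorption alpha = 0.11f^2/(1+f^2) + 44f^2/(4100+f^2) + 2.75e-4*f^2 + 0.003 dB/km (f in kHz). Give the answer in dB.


Step 1 (Thorp): alpha = 0.11*6099.61/(1+6099.61) + 44*6099.61/(4100+6099.61) + 2.75e-4*6099.61 + 0.003 = 28.1034 dB/km
Step 2: TL_spread = 20*log10(21100) = 86.49 dB
Step 3: TL_abs = alpha*R = 28.1034 * 21.1 = 592.98 dB
Step 4: TL_total = 86.49 + 592.98 = 679.47

679.47 dB


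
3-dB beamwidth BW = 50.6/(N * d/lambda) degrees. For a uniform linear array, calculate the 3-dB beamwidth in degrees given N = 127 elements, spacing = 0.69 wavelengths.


BW = 50.6 / (127 * 0.69) = 50.6 / 87.63 = 0.58

0.58 deg


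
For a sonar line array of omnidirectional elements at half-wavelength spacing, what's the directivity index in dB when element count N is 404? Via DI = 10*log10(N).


26.06 dB


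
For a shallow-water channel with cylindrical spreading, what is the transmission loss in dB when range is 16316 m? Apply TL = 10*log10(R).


TL = 10*log10(16316) = 42.13

42.13 dB


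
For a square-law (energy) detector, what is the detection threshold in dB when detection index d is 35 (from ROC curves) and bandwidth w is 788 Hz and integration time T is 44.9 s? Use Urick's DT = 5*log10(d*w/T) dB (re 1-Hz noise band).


DT = 5*log10(d*w/T) = 5*log10(35 * 788 / 44.9) = 5*log10(614.25) = 13.94

13.94 dB


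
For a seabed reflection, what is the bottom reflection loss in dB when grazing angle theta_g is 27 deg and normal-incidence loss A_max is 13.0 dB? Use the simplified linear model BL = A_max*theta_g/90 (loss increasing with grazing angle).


3.9 dB
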